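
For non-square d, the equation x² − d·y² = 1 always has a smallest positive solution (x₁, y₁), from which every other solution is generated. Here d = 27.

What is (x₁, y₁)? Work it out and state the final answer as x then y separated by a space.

26 5

[5; 5,10] for √27; ℓ=2 ⇒ convergent index 1
step 0: (5, 1)  from 5·(1,0) + (0,1)
step 1: (26, 5)  from 5·(5,1) + (1,0)
→ (26, 5).  Check: 26²=676, 27·5²=675, difference 1.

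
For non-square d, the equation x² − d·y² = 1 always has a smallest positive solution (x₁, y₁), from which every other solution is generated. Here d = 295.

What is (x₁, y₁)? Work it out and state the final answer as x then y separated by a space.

[17; 5,1,2,3,2,6,2,3,2,1,5,34] for √295; ℓ=12 ⇒ convergent index 11
k=0  a_k=17  p_k/q_k = 17/1
…
k=3  a_k=2  p_k/q_k = 292/17
…
k=9  a_k=2  p_k/q_k = 247414/14405
k=10  a_k=1  p_k/q_k = 355517/20699
k=11  a_k=5  p_k/q_k = 2024999/117900
(x₁, y₁) = (2024999, 117900);  2024999² − 295·117900² = 1 ✓

2024999 117900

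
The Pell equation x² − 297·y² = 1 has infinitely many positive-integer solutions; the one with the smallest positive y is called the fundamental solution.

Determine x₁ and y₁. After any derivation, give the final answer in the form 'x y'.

√297 = [17; 4,3,1,1,2,1,1,3,4,34, …], period ℓ=10 (even) → k=9
i=0: a=17 ⇒ p=17, q=1
…
i=2: a=3 ⇒ p=224, q=13
…
i=5: a=2 ⇒ p=1327, q=77
…
i=7: a=1 ⇒ p=3171, q=184
i=8: a=3 ⇒ p=11357, q=659
i=9: a=4 ⇒ p=48599, q=2820
fundamental: x₁=48599, y₁=2820  (since 2361862801 − 297·7952400 = 1)

48599 2820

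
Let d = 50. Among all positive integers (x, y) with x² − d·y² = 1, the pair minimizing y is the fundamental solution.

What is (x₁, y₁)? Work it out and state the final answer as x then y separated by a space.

99 14

[7; 14] for √50; ℓ=1 ⇒ convergent index 1
a_0=7:  p_0=7·1+0=7,  q_0=7·0+1=1
a_1=14:  p_1=14·7+1=99,  q_1=14·1+0=14
(x₁, y₁) = (99, 14);  99² − 50·14² = 1 ✓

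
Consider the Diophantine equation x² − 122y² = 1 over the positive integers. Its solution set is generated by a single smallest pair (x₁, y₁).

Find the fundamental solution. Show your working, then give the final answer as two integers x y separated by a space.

243 22

√122 = [11; 22, …], period ℓ=1 (odd) → k=1
a_0=11:  p_0=11·1+0=11,  q_0=11·0+1=1
a_1=22:  p_1=22·11+1=243,  q_1=22·1+0=22
fundamental: x₁=243, y₁=22  (since 59049 − 122·484 = 1)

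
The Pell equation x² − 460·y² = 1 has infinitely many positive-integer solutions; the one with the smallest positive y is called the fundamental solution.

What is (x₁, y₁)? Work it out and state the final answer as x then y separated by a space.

√460 = [21; 2,4,3,1,2,10,2,1,3,4,2,42, …], period ℓ=12 (even) → k=11
a_0=21:  p_0=21·1+0=21,  q_0=21·0+1=1
…
a_4=1:  p_4=1·622+193=815,  q_4=1·29+9=38
a_5=2:  p_5=2·815+622=2252,  q_5=2·38+29=105
a_6=10:  p_6=10·2252+815=23335,  q_6=10·105+38=1088
a_7=2:  p_7=2·23335+2252=48922,  q_7=2·1088+105=2281
a_8=1:  p_8=1·48922+23335=72257,  q_8=1·2281+1088=3369
a_9=3:  p_9=3·72257+48922=265693,  q_9=3·3369+2281=12388
a_10=4:  p_10=4·265693+72257=1135029,  q_10=4·12388+3369=52921
a_11=2:  p_11=2·1135029+265693=2535751,  q_11=2·52921+12388=118230
→ (2535751, 118230).  Check: 2535751²=6430033134001, 460·118230²=6430033134000, difference 1.

2535751 118230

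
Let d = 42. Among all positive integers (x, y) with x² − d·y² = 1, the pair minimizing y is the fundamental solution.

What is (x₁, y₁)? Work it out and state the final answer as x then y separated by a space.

13 2

[6; 2,12] for √42; ℓ=2 ⇒ convergent index 1
k=0  a_k=6  p_k/q_k = 6/1
k=1  a_k=2  p_k/q_k = 13/2
fundamental: x₁=13, y₁=2  (since 169 − 42·4 = 1)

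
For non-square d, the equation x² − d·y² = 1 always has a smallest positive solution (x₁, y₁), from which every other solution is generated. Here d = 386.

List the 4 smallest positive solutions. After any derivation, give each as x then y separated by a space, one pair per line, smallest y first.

√386 → a₀=19, period (1,1,1,4,1,18,1,4,1,1,1,38); ℓ=12 even so k=11
i=0: a=19 ⇒ p=19, q=1
i=1: a=1 ⇒ p=20, q=1
…
i=3: a=1 ⇒ p=59, q=3
i=4: a=4 ⇒ p=275, q=14
…
i=6: a=18 ⇒ p=6287, q=320
…
i=10: a=1 ⇒ p=72163, q=3673
i=11: a=1 ⇒ p=111555, q=5678
(x₁, y₁) = (111555, 5678);  111555² − 386·5678² = 1 ✓
(x_2, y_2) = (111555·111555 + 386·5678·5678, 111555·5678 + 5678·111555) = (24889036049, 1266818580)
(x_3, y_3) = (111555·24889036049 + 386·5678·1266818580, 111555·1266818580 + 5678·24889036049) = (5552992832780835, 282639893378122)
(x_4, y_4) = (111555·5552992832780835 + 386·5678·282639893378122, 111555·282639893378122 + 5678·5552992832780835) = (1238928230896843060801, 63059786610325980840)

111555 5678
24889036049 1266818580
5552992832780835 282639893378122
1238928230896843060801 63059786610325980840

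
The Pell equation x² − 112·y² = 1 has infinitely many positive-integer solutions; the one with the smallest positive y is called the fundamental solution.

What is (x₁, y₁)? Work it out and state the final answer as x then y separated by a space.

d=112: √d = [10; 1,1,2,1,1,20] (ℓ=6, even), read p_5/q_5
k=0  a_k=10  p_k/q_k = 10/1
k=1  a_k=1  p_k/q_k = 11/1
k=2  a_k=1  p_k/q_k = 21/2
…
k=4  a_k=1  p_k/q_k = 74/7
k=5  a_k=1  p_k/q_k = 127/12
→ (127, 12).  Check: 127²=16129, 112·12²=16128, difference 1.

127 12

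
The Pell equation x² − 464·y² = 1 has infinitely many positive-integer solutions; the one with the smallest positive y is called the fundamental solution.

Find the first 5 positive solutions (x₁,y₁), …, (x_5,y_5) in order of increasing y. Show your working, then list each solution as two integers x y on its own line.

9801 455
192119201 8918910
3765920568201 174828473365
73819574785756801 3426987725981820
1447011301184484245001 67175813229867162275

d=464: √d = [21; 1,1,5,1,1,1,5,1,1,42] (ℓ=10, even), read p_9/q_9
i=0: a=21 ⇒ p=21, q=1
…
i=2: a=1 ⇒ p=43, q=2
…
i=7: a=5 ⇒ p=4502, q=209
i=8: a=1 ⇒ p=5299, q=246
i=9: a=1 ⇒ p=9801, q=455
fundamental: x₁=9801, y₁=455  (since 96059601 − 464·207025 = 1)
(x_2, y_2) = (9801·9801 + 464·455·455, 9801·455 + 455·9801) = (192119201, 8918910)
(x_3, y_3) = (9801·192119201 + 464·455·8918910, 9801·8918910 + 455·192119201) = (3765920568201, 174828473365)
(x_4, y_4) = (9801·3765920568201 + 464·455·174828473365, 9801·174828473365 + 455·3765920568201) = (73819574785756801, 3426987725981820)
(x_5, y_5) = (9801·73819574785756801 + 464·455·3426987725981820, 9801·3426987725981820 + 455·73819574785756801) = (1447011301184484245001, 67175813229867162275)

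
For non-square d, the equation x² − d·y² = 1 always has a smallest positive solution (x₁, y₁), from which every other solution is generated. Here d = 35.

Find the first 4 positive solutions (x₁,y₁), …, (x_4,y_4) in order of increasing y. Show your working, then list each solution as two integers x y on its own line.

6 1
71 12
846 143
10081 1704

[5; 1,10] for √35; ℓ=2 ⇒ convergent index 1
step 0: (5, 1)  from 5·(1,0) + (0,1)
step 1: (6, 1)  from 1·(5,1) + (1,0)
(x₁, y₁) = (6, 1);  6² − 35·1² = 1 ✓
k=2:  x_2 = 6·6+35·1·1 = 71,  y_2 = 6·1+1·6 = 12
k=3:  x_3 = 6·71+35·1·12 = 846,  y_3 = 6·12+1·71 = 143
k=4:  x_4 = 6·846+35·1·143 = 10081,  y_4 = 6·143+1·846 = 1704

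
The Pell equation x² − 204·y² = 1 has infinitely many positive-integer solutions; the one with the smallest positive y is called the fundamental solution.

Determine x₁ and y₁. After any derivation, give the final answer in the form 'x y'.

d=204: √d = [14; 3,1,1,6,1,1,3,28] (ℓ=8, even), read p_7/q_7
k=0  a_k=14  p_k/q_k = 14/1
…
k=2  a_k=1  p_k/q_k = 57/4
…
k=4  a_k=6  p_k/q_k = 657/46
k=5  a_k=1  p_k/q_k = 757/53
k=6  a_k=1  p_k/q_k = 1414/99
k=7  a_k=3  p_k/q_k = 4999/350
fundamental: x₁=4999, y₁=350  (since 24990001 − 204·122500 = 1)

4999 350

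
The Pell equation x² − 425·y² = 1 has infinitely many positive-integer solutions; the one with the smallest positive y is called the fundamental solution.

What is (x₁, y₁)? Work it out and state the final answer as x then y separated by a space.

143649 6968

√425 = [20; 1,1,1,1,1,1,40, …], period ℓ=7 (odd) → k=13
k=0  a_k=20  p_k/q_k = 20/1
k=1  a_k=1  p_k/q_k = 21/1
…
k=6  a_k=1  p_k/q_k = 268/13
k=7  a_k=40  p_k/q_k = 10885/528
…
k=12  a_k=1  p_k/q_k = 88420/4289
k=13  a_k=1  p_k/q_k = 143649/6968
(x₁, y₁) = (143649, 6968);  143649² − 425·6968² = 1 ✓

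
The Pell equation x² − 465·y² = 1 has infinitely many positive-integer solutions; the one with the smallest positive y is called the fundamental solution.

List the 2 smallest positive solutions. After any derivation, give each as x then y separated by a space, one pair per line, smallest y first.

15871 736
503777281 23362112

√465 = [21; 1,1,3,2,2,2,3,1,1,42, …], period ℓ=10 (even) → k=9
k=0  a_k=21  p_k/q_k = 21/1
…
k=3  a_k=3  p_k/q_k = 151/7
…
k=7  a_k=3  p_k/q_k = 6922/321
k=8  a_k=1  p_k/q_k = 8949/415
k=9  a_k=1  p_k/q_k = 15871/736
→ (15871, 736).  Check: 15871²=251888641, 465·736²=251888640, difference 1.
n=2: (15871,736)∘(15871,736) = (15871·15871+465·736·736, 15871·736+736·15871) = (503777281,23362112)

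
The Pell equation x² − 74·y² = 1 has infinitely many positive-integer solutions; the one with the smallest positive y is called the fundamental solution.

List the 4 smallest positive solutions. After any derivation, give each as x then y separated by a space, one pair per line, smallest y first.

3699 430
27365201 3181140
202447753299 23534073290
1497708451540801 174105071018280

√74 = [8; 1,1,1,1,16, …], period ℓ=5 (odd) → k=9
step 0: (8, 1)  from 8·(1,0) + (0,1)
…
step 2: (17, 2)  from 1·(9,1) + (8,1)
step 3: (26, 3)  from 1·(17,2) + (9,1)
…
step 6: (757, 88)  from 1·(714,83) + (43,5)
step 7: (1471, 171)  from 1·(757,88) + (714,83)
step 8: (2228, 259)  from 1·(1471,171) + (757,88)
step 9: (3699, 430)  from 1·(2228,259) + (1471,171)
→ (3699, 430).  Check: 3699²=13682601, 74·430²=13682600, difference 1.
(3699+430√74)^2 = 27365201 + 3181140√74
(3699+430√74)^3 = 202447753299 + 23534073290√74
(3699+430√74)^4 = 1497708451540801 + 174105071018280√74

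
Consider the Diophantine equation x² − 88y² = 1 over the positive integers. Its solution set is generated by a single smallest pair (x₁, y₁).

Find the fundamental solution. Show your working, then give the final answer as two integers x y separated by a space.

√88 = [9; 2,1,1,1,2,18, …], period ℓ=6 (even) → k=5
i=0: a=9 ⇒ p=9, q=1
i=1: a=2 ⇒ p=19, q=2
…
i=4: a=1 ⇒ p=75, q=8
i=5: a=2 ⇒ p=197, q=21
(x₁, y₁) = (197, 21);  197² − 88·21² = 1 ✓

197 21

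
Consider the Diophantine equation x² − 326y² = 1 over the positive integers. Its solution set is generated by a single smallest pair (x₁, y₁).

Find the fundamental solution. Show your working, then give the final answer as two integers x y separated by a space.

325 18

√326 = [18; 18,36, …], period ℓ=2 (even) → k=1
i=0: a=18 ⇒ p=18, q=1
i=1: a=18 ⇒ p=325, q=18
fundamental: x₁=325, y₁=18  (since 105625 − 326·324 = 1)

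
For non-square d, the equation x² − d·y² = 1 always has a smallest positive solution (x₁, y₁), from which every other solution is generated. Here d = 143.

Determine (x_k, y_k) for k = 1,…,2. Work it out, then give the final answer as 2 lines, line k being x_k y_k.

√143 = [11; 1,22, …], period ℓ=2 (even) → k=1
i=0: a=11 ⇒ p=11, q=1
i=1: a=1 ⇒ p=12, q=1
→ (12, 1).  Check: 12²=144, 143·1²=143, difference 1.
n=2: (12,1)∘(12,1) = (12·12+143·1·1, 12·1+1·12) = (287,24)

12 1
287 24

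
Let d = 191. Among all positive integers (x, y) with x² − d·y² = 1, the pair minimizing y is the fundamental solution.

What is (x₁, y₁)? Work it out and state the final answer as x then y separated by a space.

8994000 650783

[13; 1,4,1,1,3,…,4,1,26] for √191; ℓ=16 ⇒ convergent index 15
i=0: a=13 ⇒ p=13, q=1
i=1: a=1 ⇒ p=14, q=1
…
i=6: a=2 ⇒ p=1230, q=89
i=7: a=2 ⇒ p=2999, q=217
…
i=9: a=2 ⇒ p=83433, q=6037
…
i=12: a=1 ⇒ p=911765, q=65973
i=13: a=1 ⇒ p=1616447, q=116962
i=14: a=4 ⇒ p=7377553, q=533821
i=15: a=1 ⇒ p=8994000, q=650783
→ (8994000, 650783).  Check: 8994000²=80892036000000, 191·650783²=80892035999999, difference 1.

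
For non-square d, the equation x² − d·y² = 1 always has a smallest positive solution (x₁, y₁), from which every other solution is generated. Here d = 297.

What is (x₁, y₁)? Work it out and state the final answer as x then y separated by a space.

d=297: √d = [17; 4,3,1,1,2,1,1,3,4,34] (ℓ=10, even), read p_9/q_9
a_0=17:  p_0=17·1+0=17,  q_0=17·0+1=1
a_1=4:  p_1=4·17+1=69,  q_1=4·1+0=4
a_2=3:  p_2=3·69+17=224,  q_2=3·4+1=13
a_3=1:  p_3=1·224+69=293,  q_3=1·13+4=17
…
a_5=2:  p_5=2·517+293=1327,  q_5=2·30+17=77
a_6=1:  p_6=1·1327+517=1844,  q_6=1·77+30=107
…
a_8=3:  p_8=3·3171+1844=11357,  q_8=3·184+107=659
a_9=4:  p_9=4·11357+3171=48599,  q_9=4·659+184=2820
→ (48599, 2820).  Check: 48599²=2361862801, 297·2820²=2361862800, difference 1.

48599 2820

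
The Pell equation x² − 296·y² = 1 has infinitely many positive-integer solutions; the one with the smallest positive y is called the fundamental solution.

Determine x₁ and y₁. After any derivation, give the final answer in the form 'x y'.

3699 215

d=296: √d = [17; 4,1,7,1,4,34] (ℓ=6, even), read p_5/q_5
step 0: (17, 1)  from 17·(1,0) + (0,1)
…
step 3: (671, 39)  from 7·(86,5) + (69,4)
step 4: (757, 44)  from 1·(671,39) + (86,5)
step 5: (3699, 215)  from 4·(757,44) + (671,39)
→ (3699, 215).  Check: 3699²=13682601, 296·215²=13682600, difference 1.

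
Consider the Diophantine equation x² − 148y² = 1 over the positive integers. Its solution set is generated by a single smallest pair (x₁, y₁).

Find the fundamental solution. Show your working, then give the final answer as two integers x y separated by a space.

√148 → a₀=12, period (6,24); ℓ=2 even so k=1
k=0  a_k=12  p_k/q_k = 12/1
k=1  a_k=6  p_k/q_k = 73/6
→ (73, 6).  Check: 73²=5329, 148·6²=5328, difference 1.

73 6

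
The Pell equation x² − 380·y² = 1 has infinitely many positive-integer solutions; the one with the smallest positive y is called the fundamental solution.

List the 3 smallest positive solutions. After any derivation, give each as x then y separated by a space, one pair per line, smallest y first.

39 2
3041 156
237159 12166

√380 → a₀=19, period (2,38); ℓ=2 even so k=1
step 0: (19, 1)  from 19·(1,0) + (0,1)
step 1: (39, 2)  from 2·(19,1) + (1,0)
fundamental: x₁=39, y₁=2  (since 1521 − 380·4 = 1)
k=2:  x_2 = 39·39+380·2·2 = 3041,  y_2 = 39·2+2·39 = 156
k=3:  x_3 = 39·3041+380·2·156 = 237159,  y_3 = 39·156+2·3041 = 12166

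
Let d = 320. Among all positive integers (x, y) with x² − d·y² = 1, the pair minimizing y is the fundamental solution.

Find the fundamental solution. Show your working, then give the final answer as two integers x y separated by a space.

161 9

√320 = [17; 1,7,1,34, …], period ℓ=4 (even) → k=3
step 0: (17, 1)  from 17·(1,0) + (0,1)
step 1: (18, 1)  from 1·(17,1) + (1,0)
step 2: (143, 8)  from 7·(18,1) + (17,1)
step 3: (161, 9)  from 1·(143,8) + (18,1)
(x₁, y₁) = (161, 9);  161² − 320·9² = 1 ✓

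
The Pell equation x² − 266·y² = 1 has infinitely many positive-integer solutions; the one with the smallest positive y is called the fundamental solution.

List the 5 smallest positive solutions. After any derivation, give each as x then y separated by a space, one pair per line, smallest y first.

[16; 3,4,3,32] for √266; ℓ=4 ⇒ convergent index 3
step 0: (16, 1)  from 16·(1,0) + (0,1)
step 1: (49, 3)  from 3·(16,1) + (1,0)
step 2: (212, 13)  from 4·(49,3) + (16,1)
step 3: (685, 42)  from 3·(212,13) + (49,3)
(x₁, y₁) = (685, 42);  685² − 266·42² = 1 ✓
(x_2, y_2) = (685·685 + 266·42·42, 685·42 + 42·685) = (938449, 57540)
(x_3, y_3) = (685·938449 + 266·42·57540, 685·57540 + 42·938449) = (1285674445, 78829758)
(x_4, y_4) = (685·1285674445 + 266·42·78829758, 685·78829758 + 42·1285674445) = (1761373051201, 107996710920)
(x_5, y_5) = (685·1761373051201 + 266·42·107996710920, 685·107996710920 + 42·1761373051201) = (2413079794470925, 147955415130642)

685 42
938449 57540
1285674445 78829758
1761373051201 107996710920
2413079794470925 147955415130642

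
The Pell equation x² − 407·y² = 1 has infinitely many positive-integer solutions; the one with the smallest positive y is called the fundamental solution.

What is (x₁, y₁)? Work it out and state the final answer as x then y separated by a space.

2663 132

d=407: √d = [20; 5,1,2,1,5,40] (ℓ=6, even), read p_5/q_5
k=0  a_k=20  p_k/q_k = 20/1
k=1  a_k=5  p_k/q_k = 101/5
k=2  a_k=1  p_k/q_k = 121/6
…
k=4  a_k=1  p_k/q_k = 464/23
k=5  a_k=5  p_k/q_k = 2663/132
(x₁, y₁) = (2663, 132);  2663² − 407·132² = 1 ✓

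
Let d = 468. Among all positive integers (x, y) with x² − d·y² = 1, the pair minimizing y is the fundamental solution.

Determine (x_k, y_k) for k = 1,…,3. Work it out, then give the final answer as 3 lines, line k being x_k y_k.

649 30
842401 38940
1093435849 50544090

√468 = [21; 1,1,1,2,1,1,1,42, …], period ℓ=8 (even) → k=7
i=0: a=21 ⇒ p=21, q=1
i=1: a=1 ⇒ p=22, q=1
…
i=3: a=1 ⇒ p=65, q=3
i=4: a=2 ⇒ p=173, q=8
i=5: a=1 ⇒ p=238, q=11
i=6: a=1 ⇒ p=411, q=19
i=7: a=1 ⇒ p=649, q=30
(x₁, y₁) = (649, 30);  649² − 468·30² = 1 ✓
(x_2, y_2) = (649·649 + 468·30·30, 649·30 + 30·649) = (842401, 38940)
(x_3, y_3) = (649·842401 + 468·30·38940, 649·38940 + 30·842401) = (1093435849, 50544090)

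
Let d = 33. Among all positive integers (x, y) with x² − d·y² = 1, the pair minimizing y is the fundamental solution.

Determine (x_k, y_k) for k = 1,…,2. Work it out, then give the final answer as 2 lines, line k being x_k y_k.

23 4
1057 184

[5; 1,2,1,10] for √33; ℓ=4 ⇒ convergent index 3
i=0: a=5 ⇒ p=5, q=1
i=1: a=1 ⇒ p=6, q=1
i=2: a=2 ⇒ p=17, q=3
i=3: a=1 ⇒ p=23, q=4
(x₁, y₁) = (23, 4);  23² − 33·4² = 1 ✓
(23+4√33)^2 = 1057 + 184√33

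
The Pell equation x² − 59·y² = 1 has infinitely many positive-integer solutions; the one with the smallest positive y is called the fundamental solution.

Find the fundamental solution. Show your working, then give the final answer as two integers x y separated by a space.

530 69

d=59: √d = [7; 1,2,7,2,1,14] (ℓ=6, even), read p_5/q_5
k=0  a_k=7  p_k/q_k = 7/1
k=1  a_k=1  p_k/q_k = 8/1
k=2  a_k=2  p_k/q_k = 23/3
…
k=4  a_k=2  p_k/q_k = 361/47
k=5  a_k=1  p_k/q_k = 530/69
fundamental: x₁=530, y₁=69  (since 280900 − 59·4761 = 1)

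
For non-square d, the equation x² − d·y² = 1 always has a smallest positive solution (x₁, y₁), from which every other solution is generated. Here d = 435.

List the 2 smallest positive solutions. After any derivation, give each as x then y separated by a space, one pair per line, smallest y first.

√435 → a₀=20, period (1,5,1,40); ℓ=4 even so k=3
i=0: a=20 ⇒ p=20, q=1
i=1: a=1 ⇒ p=21, q=1
i=2: a=5 ⇒ p=125, q=6
i=3: a=1 ⇒ p=146, q=7
fundamental: x₁=146, y₁=7  (since 21316 − 435·49 = 1)
n=2: (146,7)∘(146,7) = (146·146+435·7·7, 146·7+7·146) = (42631,2044)

146 7
42631 2044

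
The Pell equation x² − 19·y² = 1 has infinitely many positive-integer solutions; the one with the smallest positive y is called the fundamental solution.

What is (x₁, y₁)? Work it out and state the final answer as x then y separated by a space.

170 39

√19 → a₀=4, period (2,1,3,1,2,8); ℓ=6 even so k=5
a_0=4:  p_0=4·1+0=4,  q_0=4·0+1=1
…
a_4=1:  p_4=1·48+13=61,  q_4=1·11+3=14
a_5=2:  p_5=2·61+48=170,  q_5=2·14+11=39
(x₁, y₁) = (170, 39);  170² − 19·39² = 1 ✓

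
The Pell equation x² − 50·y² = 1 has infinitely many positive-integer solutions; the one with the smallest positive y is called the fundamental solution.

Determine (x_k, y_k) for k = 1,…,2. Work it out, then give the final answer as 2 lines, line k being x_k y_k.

d=50: √d = [7; 14] (ℓ=1, odd), read p_1/q_1
a_0=7:  p_0=7·1+0=7,  q_0=7·0+1=1
a_1=14:  p_1=14·7+1=99,  q_1=14·1+0=14
(x₁, y₁) = (99, 14);  99² − 50·14² = 1 ✓
n=2: (99,14)∘(99,14) = (99·99+50·14·14, 99·14+14·99) = (19601,2772)

99 14
19601 2772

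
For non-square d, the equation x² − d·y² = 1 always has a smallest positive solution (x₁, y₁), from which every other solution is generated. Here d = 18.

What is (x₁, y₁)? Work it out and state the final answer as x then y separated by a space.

17 4

√18 → a₀=4, period (4,8); ℓ=2 even so k=1
i=0: a=4 ⇒ p=4, q=1
i=1: a=4 ⇒ p=17, q=4
→ (17, 4).  Check: 17²=289, 18·4²=288, difference 1.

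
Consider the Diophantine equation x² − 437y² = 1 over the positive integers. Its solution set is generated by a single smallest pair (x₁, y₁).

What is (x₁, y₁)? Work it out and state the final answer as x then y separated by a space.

4599 220

√437 = [20; 1,9,2,9,1,40, …], period ℓ=6 (even) → k=5
k=0  a_k=20  p_k/q_k = 20/1
…
k=3  a_k=2  p_k/q_k = 439/21
k=4  a_k=9  p_k/q_k = 4160/199
k=5  a_k=1  p_k/q_k = 4599/220
(x₁, y₁) = (4599, 220);  4599² − 437·220² = 1 ✓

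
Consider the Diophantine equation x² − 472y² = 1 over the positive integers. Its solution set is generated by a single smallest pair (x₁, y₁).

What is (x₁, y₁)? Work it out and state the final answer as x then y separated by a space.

[21; 1,2,1,1,1,…,2,1,42] for √472; ℓ=14 ⇒ convergent index 13
i=0: a=21 ⇒ p=21, q=1
…
i=2: a=2 ⇒ p=65, q=3
i=3: a=1 ⇒ p=87, q=4
i=4: a=1 ⇒ p=152, q=7
…
i=6: a=4 ⇒ p=1108, q=51
i=7: a=5 ⇒ p=5779, q=266
…
i=10: a=1 ⇒ p=54227, q=2496
…
i=12: a=2 ⇒ p=222687, q=10250
i=13: a=1 ⇒ p=306917, q=14127
fundamental: x₁=306917, y₁=14127  (since 94198044889 − 472·199572129 = 1)

306917 14127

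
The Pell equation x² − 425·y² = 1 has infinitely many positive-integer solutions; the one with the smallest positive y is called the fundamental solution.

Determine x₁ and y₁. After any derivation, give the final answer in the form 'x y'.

√425 = [20; 1,1,1,1,1,1,40, …], period ℓ=7 (odd) → k=13
i=0: a=20 ⇒ p=20, q=1
…
i=2: a=1 ⇒ p=41, q=2
…
i=5: a=1 ⇒ p=165, q=8
…
i=8: a=1 ⇒ p=11153, q=541
…
i=10: a=1 ⇒ p=33191, q=1610
…
i=12: a=1 ⇒ p=88420, q=4289
i=13: a=1 ⇒ p=143649, q=6968
(x₁, y₁) = (143649, 6968);  143649² − 425·6968² = 1 ✓

143649 6968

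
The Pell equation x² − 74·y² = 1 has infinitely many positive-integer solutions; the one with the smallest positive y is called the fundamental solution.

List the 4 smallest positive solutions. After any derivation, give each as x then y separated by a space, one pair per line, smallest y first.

d=74: √d = [8; 1,1,1,1,16] (ℓ=5, odd), read p_9/q_9
step 0: (8, 1)  from 8·(1,0) + (0,1)
…
step 2: (17, 2)  from 1·(9,1) + (8,1)
step 3: (26, 3)  from 1·(17,2) + (9,1)
step 4: (43, 5)  from 1·(26,3) + (17,2)
step 5: (714, 83)  from 16·(43,5) + (26,3)
step 6: (757, 88)  from 1·(714,83) + (43,5)
step 7: (1471, 171)  from 1·(757,88) + (714,83)
step 8: (2228, 259)  from 1·(1471,171) + (757,88)
step 9: (3699, 430)  from 1·(2228,259) + (1471,171)
fundamental: x₁=3699, y₁=430  (since 13682601 − 74·184900 = 1)
(3699+430√74)^2 = 27365201 + 3181140√74
(3699+430√74)^3 = 202447753299 + 23534073290√74
(3699+430√74)^4 = 1497708451540801 + 174105071018280√74

3699 430
27365201 3181140
202447753299 23534073290
1497708451540801 174105071018280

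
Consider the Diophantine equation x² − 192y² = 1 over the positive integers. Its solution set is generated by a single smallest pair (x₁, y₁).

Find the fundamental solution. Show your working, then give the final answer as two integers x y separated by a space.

97 7

d=192: √d = [13; 1,5,1,26] (ℓ=4, even), read p_3/q_3
k=0  a_k=13  p_k/q_k = 13/1
k=1  a_k=1  p_k/q_k = 14/1
k=2  a_k=5  p_k/q_k = 83/6
k=3  a_k=1  p_k/q_k = 97/7
→ (97, 7).  Check: 97²=9409, 192·7²=9408, difference 1.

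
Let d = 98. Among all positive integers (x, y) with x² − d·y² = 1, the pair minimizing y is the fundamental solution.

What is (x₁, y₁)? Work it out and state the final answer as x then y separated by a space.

99 10

d=98: √d = [9; 1,8,1,18] (ℓ=4, even), read p_3/q_3
i=0: a=9 ⇒ p=9, q=1
i=1: a=1 ⇒ p=10, q=1
i=2: a=8 ⇒ p=89, q=9
i=3: a=1 ⇒ p=99, q=10
→ (99, 10).  Check: 99²=9801, 98·10²=9800, difference 1.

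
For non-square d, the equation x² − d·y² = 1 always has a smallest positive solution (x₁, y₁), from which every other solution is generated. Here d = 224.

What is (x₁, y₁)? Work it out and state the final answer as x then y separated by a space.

15 1

[14; 1,28] for √224; ℓ=2 ⇒ convergent index 1
a_0=14:  p_0=14·1+0=14,  q_0=14·0+1=1
a_1=1:  p_1=1·14+1=15,  q_1=1·1+0=1
fundamental: x₁=15, y₁=1  (since 225 − 224·1 = 1)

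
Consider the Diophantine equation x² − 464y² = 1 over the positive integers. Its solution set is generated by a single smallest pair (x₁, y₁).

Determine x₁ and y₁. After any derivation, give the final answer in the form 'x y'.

[21; 1,1,5,1,1,1,5,1,1,42] for √464; ℓ=10 ⇒ convergent index 9
i=0: a=21 ⇒ p=21, q=1
…
i=2: a=1 ⇒ p=43, q=2
…
i=4: a=1 ⇒ p=280, q=13
…
i=8: a=1 ⇒ p=5299, q=246
i=9: a=1 ⇒ p=9801, q=455
(x₁, y₁) = (9801, 455);  9801² − 464·455² = 1 ✓

9801 455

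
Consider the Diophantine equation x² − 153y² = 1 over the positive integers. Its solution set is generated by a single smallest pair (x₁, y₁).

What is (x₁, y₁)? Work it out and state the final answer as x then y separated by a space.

2177 176

d=153: √d = [12; 2,1,2,2,2,1,2,24] (ℓ=8, even), read p_7/q_7
k=0  a_k=12  p_k/q_k = 12/1
k=1  a_k=2  p_k/q_k = 25/2
k=2  a_k=1  p_k/q_k = 37/3
k=3  a_k=2  p_k/q_k = 99/8
…
k=5  a_k=2  p_k/q_k = 569/46
k=6  a_k=1  p_k/q_k = 804/65
k=7  a_k=2  p_k/q_k = 2177/176
→ (2177, 176).  Check: 2177²=4739329, 153·176²=4739328, difference 1.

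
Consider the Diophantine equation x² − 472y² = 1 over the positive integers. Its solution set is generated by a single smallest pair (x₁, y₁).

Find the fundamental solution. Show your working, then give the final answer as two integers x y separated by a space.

√472 = [21; 1,2,1,1,1,…,2,1,42, …], period ℓ=14 (even) → k=13
k=0  a_k=21  p_k/q_k = 21/1
k=1  a_k=1  p_k/q_k = 22/1
k=2  a_k=2  p_k/q_k = 65/3
…
k=10  a_k=1  p_k/q_k = 54227/2496
k=11  a_k=1  p_k/q_k = 84230/3877
k=12  a_k=2  p_k/q_k = 222687/10250
k=13  a_k=1  p_k/q_k = 306917/14127
→ (306917, 14127).  Check: 306917²=94198044889, 472·14127²=94198044888, difference 1.

306917 14127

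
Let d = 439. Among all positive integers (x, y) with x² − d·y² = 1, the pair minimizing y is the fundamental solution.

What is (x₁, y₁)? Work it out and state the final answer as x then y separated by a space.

√439 → a₀=20, period (1,19,1,40); ℓ=4 even so k=3
a_0=20:  p_0=20·1+0=20,  q_0=20·0+1=1
a_1=1:  p_1=1·20+1=21,  q_1=1·1+0=1
a_2=19:  p_2=19·21+20=419,  q_2=19·1+1=20
a_3=1:  p_3=1·419+21=440,  q_3=1·20+1=21
fundamental: x₁=440, y₁=21  (since 193600 − 439·441 = 1)

440 21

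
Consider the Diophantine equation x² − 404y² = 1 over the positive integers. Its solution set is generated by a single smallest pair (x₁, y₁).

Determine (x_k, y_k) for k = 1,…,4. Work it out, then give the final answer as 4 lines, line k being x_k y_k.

201 10
80801 4020
32481801 1616030
13057603201 649640040

[20; 10,40] for √404; ℓ=2 ⇒ convergent index 1
k=0  a_k=20  p_k/q_k = 20/1
k=1  a_k=10  p_k/q_k = 201/10
→ (201, 10).  Check: 201²=40401, 404·10²=40400, difference 1.
(x_2, y_2) = (201·201 + 404·10·10, 201·10 + 10·201) = (80801, 4020)
(x_3, y_3) = (201·80801 + 404·10·4020, 201·4020 + 10·80801) = (32481801, 1616030)
(x_4, y_4) = (201·32481801 + 404·10·1616030, 201·1616030 + 10·32481801) = (13057603201, 649640040)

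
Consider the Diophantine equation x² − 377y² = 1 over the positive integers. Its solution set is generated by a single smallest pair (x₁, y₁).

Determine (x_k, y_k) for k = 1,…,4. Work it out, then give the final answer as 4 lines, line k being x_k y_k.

233 12
108577 5592
50596649 2605860
23577929857 1214325168

√377 → a₀=19, period (2,2,2,38); ℓ=4 even so k=3
step 0: (19, 1)  from 19·(1,0) + (0,1)
step 1: (39, 2)  from 2·(19,1) + (1,0)
step 2: (97, 5)  from 2·(39,2) + (19,1)
step 3: (233, 12)  from 2·(97,5) + (39,2)
(x₁, y₁) = (233, 12);  233² − 377·12² = 1 ✓
(x_2, y_2) = (233·233 + 377·12·12, 233·12 + 12·233) = (108577, 5592)
(x_3, y_3) = (233·108577 + 377·12·5592, 233·5592 + 12·108577) = (50596649, 2605860)
(x_4, y_4) = (233·50596649 + 377·12·2605860, 233·2605860 + 12·50596649) = (23577929857, 1214325168)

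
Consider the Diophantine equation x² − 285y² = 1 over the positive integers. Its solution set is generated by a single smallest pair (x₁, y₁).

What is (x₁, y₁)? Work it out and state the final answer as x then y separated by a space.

√285 = [16; 1,7,2,7,1,32, …], period ℓ=6 (even) → k=5
a_0=16:  p_0=16·1+0=16,  q_0=16·0+1=1
a_1=1:  p_1=1·16+1=17,  q_1=1·1+0=1
a_2=7:  p_2=7·17+16=135,  q_2=7·1+1=8
a_3=2:  p_3=2·135+17=287,  q_3=2·8+1=17
a_4=7:  p_4=7·287+135=2144,  q_4=7·17+8=127
a_5=1:  p_5=1·2144+287=2431,  q_5=1·127+17=144
→ (2431, 144).  Check: 2431²=5909761, 285·144²=5909760, difference 1.

2431 144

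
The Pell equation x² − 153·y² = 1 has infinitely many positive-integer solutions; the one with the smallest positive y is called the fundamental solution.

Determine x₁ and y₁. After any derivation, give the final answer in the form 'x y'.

2177 176

√153 = [12; 2,1,2,2,2,1,2,24, …], period ℓ=8 (even) → k=7
i=0: a=12 ⇒ p=12, q=1
…
i=3: a=2 ⇒ p=99, q=8
i=4: a=2 ⇒ p=235, q=19
…
i=6: a=1 ⇒ p=804, q=65
i=7: a=2 ⇒ p=2177, q=176
fundamental: x₁=2177, y₁=176  (since 4739329 − 153·30976 = 1)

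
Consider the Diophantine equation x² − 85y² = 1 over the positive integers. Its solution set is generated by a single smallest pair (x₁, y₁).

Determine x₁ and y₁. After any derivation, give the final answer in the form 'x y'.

d=85: √d = [9; 4,1,1,4,18] (ℓ=5, odd), read p_9/q_9
step 0: (9, 1)  from 9·(1,0) + (0,1)
step 1: (37, 4)  from 4·(9,1) + (1,0)
…
step 3: (83, 9)  from 1·(46,5) + (37,4)
…
step 6: (27926, 3029)  from 4·(6887,747) + (378,41)
…
step 8: (62739, 6805)  from 1·(34813,3776) + (27926,3029)
step 9: (285769, 30996)  from 4·(62739,6805) + (34813,3776)
→ (285769, 30996).  Check: 285769²=81663921361, 85·30996²=81663921360, difference 1.

285769 30996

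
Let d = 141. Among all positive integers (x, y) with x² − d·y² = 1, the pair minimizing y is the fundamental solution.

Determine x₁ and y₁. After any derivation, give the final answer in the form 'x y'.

95 8

d=141: √d = [11; 1,6,1,22] (ℓ=4, even), read p_3/q_3
i=0: a=11 ⇒ p=11, q=1
…
i=2: a=6 ⇒ p=83, q=7
i=3: a=1 ⇒ p=95, q=8
fundamental: x₁=95, y₁=8  (since 9025 − 141·64 = 1)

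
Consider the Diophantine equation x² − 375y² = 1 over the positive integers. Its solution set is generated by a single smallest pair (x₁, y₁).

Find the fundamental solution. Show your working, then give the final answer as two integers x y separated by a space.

15124 781

√375 = [19; 2,1,2,1,5,1,2,1,2,38, …], period ℓ=10 (even) → k=9
k=0  a_k=19  p_k/q_k = 19/1
k=1  a_k=2  p_k/q_k = 39/2
k=2  a_k=1  p_k/q_k = 58/3
k=3  a_k=2  p_k/q_k = 155/8
…
k=5  a_k=5  p_k/q_k = 1220/63
…
k=8  a_k=1  p_k/q_k = 5519/285
k=9  a_k=2  p_k/q_k = 15124/781
fundamental: x₁=15124, y₁=781  (since 228735376 − 375·609961 = 1)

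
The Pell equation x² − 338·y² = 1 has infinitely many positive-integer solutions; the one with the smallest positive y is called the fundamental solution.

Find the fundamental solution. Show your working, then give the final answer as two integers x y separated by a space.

114243 6214

√338 → a₀=18, period (2,1,1,2,36); ℓ=5 odd so k=9
k=0  a_k=18  p_k/q_k = 18/1
k=1  a_k=2  p_k/q_k = 37/2
k=2  a_k=1  p_k/q_k = 55/3
…
k=4  a_k=2  p_k/q_k = 239/13
k=5  a_k=36  p_k/q_k = 8696/473
k=6  a_k=2  p_k/q_k = 17631/959
k=7  a_k=1  p_k/q_k = 26327/1432
k=8  a_k=1  p_k/q_k = 43958/2391
k=9  a_k=2  p_k/q_k = 114243/6214
→ (114243, 6214).  Check: 114243²=13051463049, 338·6214²=13051463048, difference 1.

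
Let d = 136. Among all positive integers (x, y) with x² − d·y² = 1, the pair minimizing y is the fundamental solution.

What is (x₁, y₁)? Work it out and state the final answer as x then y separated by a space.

35 3

d=136: √d = [11; 1,1,1,22] (ℓ=4, even), read p_3/q_3
a_0=11:  p_0=11·1+0=11,  q_0=11·0+1=1
…
a_2=1:  p_2=1·12+11=23,  q_2=1·1+1=2
a_3=1:  p_3=1·23+12=35,  q_3=1·2+1=3
fundamental: x₁=35, y₁=3  (since 1225 − 136·9 = 1)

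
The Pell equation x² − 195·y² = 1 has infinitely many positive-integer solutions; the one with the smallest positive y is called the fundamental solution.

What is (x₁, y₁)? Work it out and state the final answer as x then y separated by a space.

14 1

√195 = [13; 1,26, …], period ℓ=2 (even) → k=1
a_0=13:  p_0=13·1+0=13,  q_0=13·0+1=1
a_1=1:  p_1=1·13+1=14,  q_1=1·1+0=1
(x₁, y₁) = (14, 1);  14² − 195·1² = 1 ✓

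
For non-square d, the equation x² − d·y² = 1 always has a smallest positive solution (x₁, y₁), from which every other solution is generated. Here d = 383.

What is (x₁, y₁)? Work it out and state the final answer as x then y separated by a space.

√383 → a₀=19, period (1,1,3,19,3,1,1,38); ℓ=8 even so k=7
k=0  a_k=19  p_k/q_k = 19/1
…
k=2  a_k=1  p_k/q_k = 39/2
k=3  a_k=3  p_k/q_k = 137/7
k=4  a_k=19  p_k/q_k = 2642/135
k=5  a_k=3  p_k/q_k = 8063/412
k=6  a_k=1  p_k/q_k = 10705/547
k=7  a_k=1  p_k/q_k = 18768/959
→ (18768, 959).  Check: 18768²=352237824, 383·959²=352237823, difference 1.

18768 959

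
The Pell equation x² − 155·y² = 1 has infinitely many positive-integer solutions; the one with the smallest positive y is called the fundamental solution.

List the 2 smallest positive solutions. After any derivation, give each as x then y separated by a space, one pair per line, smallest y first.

249 20
124001 9960

√155 = [12; 2,4,2,24, …], period ℓ=4 (even) → k=3
a_0=12:  p_0=12·1+0=12,  q_0=12·0+1=1
…
a_2=4:  p_2=4·25+12=112,  q_2=4·2+1=9
a_3=2:  p_3=2·112+25=249,  q_3=2·9+2=20
(x₁, y₁) = (249, 20);  249² − 155·20² = 1 ✓
k=2:  x_2 = 249·249+155·20·20 = 124001,  y_2 = 249·20+20·249 = 9960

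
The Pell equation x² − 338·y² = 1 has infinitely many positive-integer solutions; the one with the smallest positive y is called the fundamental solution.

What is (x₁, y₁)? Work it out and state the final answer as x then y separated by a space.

[18; 2,1,1,2,36] for √338; ℓ=5 ⇒ convergent index 9
k=0  a_k=18  p_k/q_k = 18/1
k=1  a_k=2  p_k/q_k = 37/2
k=2  a_k=1  p_k/q_k = 55/3
k=3  a_k=1  p_k/q_k = 92/5
…
k=5  a_k=36  p_k/q_k = 8696/473
…
k=7  a_k=1  p_k/q_k = 26327/1432
k=8  a_k=1  p_k/q_k = 43958/2391
k=9  a_k=2  p_k/q_k = 114243/6214
fundamental: x₁=114243, y₁=6214  (since 13051463049 − 338·38613796 = 1)

114243 6214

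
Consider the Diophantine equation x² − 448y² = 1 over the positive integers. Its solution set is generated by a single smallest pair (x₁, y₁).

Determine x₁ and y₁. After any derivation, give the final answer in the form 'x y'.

√448 = [21; 6,42, …], period ℓ=2 (even) → k=1
a_0=21:  p_0=21·1+0=21,  q_0=21·0+1=1
a_1=6:  p_1=6·21+1=127,  q_1=6·1+0=6
fundamental: x₁=127, y₁=6  (since 16129 − 448·36 = 1)

127 6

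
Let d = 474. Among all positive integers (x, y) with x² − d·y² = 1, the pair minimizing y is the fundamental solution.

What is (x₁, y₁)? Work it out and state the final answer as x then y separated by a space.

√474 = [21; 1,3,2,1,1,…,3,1,42, …], period ℓ=14 (even) → k=13
a_0=21:  p_0=21·1+0=21,  q_0=21·0+1=1
…
a_2=3:  p_2=3·22+21=87,  q_2=3·1+1=4
…
a_5=1:  p_5=1·283+196=479,  q_5=1·13+9=22
…
a_9=1:  p_9=1·5813+5051=10864,  q_9=1·267+232=499
a_10=1:  p_10=1·10864+5813=16677,  q_10=1·499+267=766
…
a_12=3:  p_12=3·44218+16677=149331,  q_12=3·2031+766=6859
a_13=1:  p_13=1·149331+44218=193549,  q_13=1·6859+2031=8890
fundamental: x₁=193549, y₁=8890  (since 37461215401 − 474·79032100 = 1)

193549 8890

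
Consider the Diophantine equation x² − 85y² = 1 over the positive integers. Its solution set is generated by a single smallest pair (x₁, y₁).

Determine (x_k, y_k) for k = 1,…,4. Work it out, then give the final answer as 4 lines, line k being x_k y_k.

[9; 4,1,1,4,18] for √85; ℓ=5 ⇒ convergent index 9
a_0=9:  p_0=9·1+0=9,  q_0=9·0+1=1
…
a_2=1:  p_2=1·37+9=46,  q_2=1·4+1=5
a_3=1:  p_3=1·46+37=83,  q_3=1·5+4=9
a_4=4:  p_4=4·83+46=378,  q_4=4·9+5=41
a_5=18:  p_5=18·378+83=6887,  q_5=18·41+9=747
a_6=4:  p_6=4·6887+378=27926,  q_6=4·747+41=3029
a_7=1:  p_7=1·27926+6887=34813,  q_7=1·3029+747=3776
a_8=1:  p_8=1·34813+27926=62739,  q_8=1·3776+3029=6805
a_9=4:  p_9=4·62739+34813=285769,  q_9=4·6805+3776=30996
fundamental: x₁=285769, y₁=30996  (since 81663921361 − 85·960752016 = 1)
(285769+30996√85)^2 = 163327842721 + 17715391848√85
(285769+30996√85)^3 = 93348068572789129 + 10125019625991228√85
(285769+30996√85)^4 = 53351968415791425367681 + 5786833466982059076816√85

285769 30996
163327842721 17715391848
93348068572789129 10125019625991228
53351968415791425367681 5786833466982059076816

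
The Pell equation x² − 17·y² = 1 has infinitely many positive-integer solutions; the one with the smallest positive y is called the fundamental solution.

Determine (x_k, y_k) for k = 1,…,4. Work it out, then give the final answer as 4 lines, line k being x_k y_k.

[4; 8] for √17; ℓ=1 ⇒ convergent index 1
a_0=4:  p_0=4·1+0=4,  q_0=4·0+1=1
a_1=8:  p_1=8·4+1=33,  q_1=8·1+0=8
fundamental: x₁=33, y₁=8  (since 1089 − 17·64 = 1)
n=2: (33,8)∘(33,8) = (33·33+17·8·8, 33·8+8·33) = (2177,528)
n=3: (2177,528)∘(33,8) = (33·2177+17·8·528, 33·528+8·2177) = (143649,34840)
n=4: (143649,34840)∘(33,8) = (33·143649+17·8·34840, 33·34840+8·143649) = (9478657,2298912)

33 8
2177 528
143649 34840
9478657 2298912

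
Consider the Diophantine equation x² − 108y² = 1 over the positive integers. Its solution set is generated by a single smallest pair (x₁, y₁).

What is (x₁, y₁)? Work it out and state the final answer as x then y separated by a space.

d=108: √d = [10; 2,1,1,4,1,1,2,20] (ℓ=8, even), read p_7/q_7
a_0=10:  p_0=10·1+0=10,  q_0=10·0+1=1
a_1=2:  p_1=2·10+1=21,  q_1=2·1+0=2
a_2=1:  p_2=1·21+10=31,  q_2=1·2+1=3
…
a_4=4:  p_4=4·52+31=239,  q_4=4·5+3=23
a_5=1:  p_5=1·239+52=291,  q_5=1·23+5=28
a_6=1:  p_6=1·291+239=530,  q_6=1·28+23=51
a_7=2:  p_7=2·530+291=1351,  q_7=2·51+28=130
fundamental: x₁=1351, y₁=130  (since 1825201 − 108·16900 = 1)

1351 130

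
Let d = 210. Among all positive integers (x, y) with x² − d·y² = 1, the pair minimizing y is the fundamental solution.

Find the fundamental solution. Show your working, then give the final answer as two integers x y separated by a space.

[14; 2,28] for √210; ℓ=2 ⇒ convergent index 1
step 0: (14, 1)  from 14·(1,0) + (0,1)
step 1: (29, 2)  from 2·(14,1) + (1,0)
(x₁, y₁) = (29, 2);  29² − 210·2² = 1 ✓

29 2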